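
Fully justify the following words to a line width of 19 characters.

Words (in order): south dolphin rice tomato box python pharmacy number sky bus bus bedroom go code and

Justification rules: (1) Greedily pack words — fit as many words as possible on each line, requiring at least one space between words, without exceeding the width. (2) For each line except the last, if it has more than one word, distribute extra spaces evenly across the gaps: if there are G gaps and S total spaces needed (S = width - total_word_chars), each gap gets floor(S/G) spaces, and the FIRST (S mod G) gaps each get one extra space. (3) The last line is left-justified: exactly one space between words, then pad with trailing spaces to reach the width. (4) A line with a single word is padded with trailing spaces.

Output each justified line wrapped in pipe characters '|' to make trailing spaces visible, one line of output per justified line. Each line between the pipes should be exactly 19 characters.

Line 1: ['south', 'dolphin', 'rice'] (min_width=18, slack=1)
Line 2: ['tomato', 'box', 'python'] (min_width=17, slack=2)
Line 3: ['pharmacy', 'number', 'sky'] (min_width=19, slack=0)
Line 4: ['bus', 'bus', 'bedroom', 'go'] (min_width=18, slack=1)
Line 5: ['code', 'and'] (min_width=8, slack=11)

Answer: |south  dolphin rice|
|tomato  box  python|
|pharmacy number sky|
|bus  bus bedroom go|
|code and           |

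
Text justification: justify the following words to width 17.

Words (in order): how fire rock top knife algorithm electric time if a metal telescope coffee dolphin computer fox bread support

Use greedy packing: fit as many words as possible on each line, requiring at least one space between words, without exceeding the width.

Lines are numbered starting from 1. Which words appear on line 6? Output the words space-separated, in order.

Answer: computer fox

Derivation:
Line 1: ['how', 'fire', 'rock', 'top'] (min_width=17, slack=0)
Line 2: ['knife', 'algorithm'] (min_width=15, slack=2)
Line 3: ['electric', 'time', 'if'] (min_width=16, slack=1)
Line 4: ['a', 'metal', 'telescope'] (min_width=17, slack=0)
Line 5: ['coffee', 'dolphin'] (min_width=14, slack=3)
Line 6: ['computer', 'fox'] (min_width=12, slack=5)
Line 7: ['bread', 'support'] (min_width=13, slack=4)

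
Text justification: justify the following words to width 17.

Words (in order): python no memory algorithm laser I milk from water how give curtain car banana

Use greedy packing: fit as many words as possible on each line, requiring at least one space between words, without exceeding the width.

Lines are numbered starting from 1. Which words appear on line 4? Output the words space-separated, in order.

Line 1: ['python', 'no', 'memory'] (min_width=16, slack=1)
Line 2: ['algorithm', 'laser', 'I'] (min_width=17, slack=0)
Line 3: ['milk', 'from', 'water'] (min_width=15, slack=2)
Line 4: ['how', 'give', 'curtain'] (min_width=16, slack=1)
Line 5: ['car', 'banana'] (min_width=10, slack=7)

Answer: how give curtain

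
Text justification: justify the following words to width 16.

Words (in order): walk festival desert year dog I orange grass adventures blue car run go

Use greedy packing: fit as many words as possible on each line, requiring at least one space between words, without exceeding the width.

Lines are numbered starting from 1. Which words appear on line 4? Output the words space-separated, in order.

Answer: adventures blue

Derivation:
Line 1: ['walk', 'festival'] (min_width=13, slack=3)
Line 2: ['desert', 'year', 'dog'] (min_width=15, slack=1)
Line 3: ['I', 'orange', 'grass'] (min_width=14, slack=2)
Line 4: ['adventures', 'blue'] (min_width=15, slack=1)
Line 5: ['car', 'run', 'go'] (min_width=10, slack=6)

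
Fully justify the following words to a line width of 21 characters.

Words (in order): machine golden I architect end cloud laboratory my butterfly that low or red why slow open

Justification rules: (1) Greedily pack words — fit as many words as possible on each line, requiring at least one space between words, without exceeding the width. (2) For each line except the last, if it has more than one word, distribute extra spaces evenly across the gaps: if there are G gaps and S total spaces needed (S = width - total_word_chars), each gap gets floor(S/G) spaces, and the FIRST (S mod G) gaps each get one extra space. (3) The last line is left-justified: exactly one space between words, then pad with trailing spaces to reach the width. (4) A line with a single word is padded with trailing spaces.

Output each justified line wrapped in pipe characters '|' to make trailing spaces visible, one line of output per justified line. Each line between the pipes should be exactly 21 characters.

Line 1: ['machine', 'golden', 'I'] (min_width=16, slack=5)
Line 2: ['architect', 'end', 'cloud'] (min_width=19, slack=2)
Line 3: ['laboratory', 'my'] (min_width=13, slack=8)
Line 4: ['butterfly', 'that', 'low', 'or'] (min_width=21, slack=0)
Line 5: ['red', 'why', 'slow', 'open'] (min_width=17, slack=4)

Answer: |machine    golden   I|
|architect  end  cloud|
|laboratory         my|
|butterfly that low or|
|red why slow open    |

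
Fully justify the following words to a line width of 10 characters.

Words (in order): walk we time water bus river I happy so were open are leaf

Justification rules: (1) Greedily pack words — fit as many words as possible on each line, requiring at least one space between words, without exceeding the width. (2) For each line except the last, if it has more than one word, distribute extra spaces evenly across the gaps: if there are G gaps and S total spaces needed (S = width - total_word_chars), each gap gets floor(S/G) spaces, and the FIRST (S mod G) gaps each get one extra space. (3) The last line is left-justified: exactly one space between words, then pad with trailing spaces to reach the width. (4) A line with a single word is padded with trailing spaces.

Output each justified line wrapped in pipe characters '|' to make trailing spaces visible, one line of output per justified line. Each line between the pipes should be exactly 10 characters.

Line 1: ['walk', 'we'] (min_width=7, slack=3)
Line 2: ['time', 'water'] (min_width=10, slack=0)
Line 3: ['bus', 'river'] (min_width=9, slack=1)
Line 4: ['I', 'happy', 'so'] (min_width=10, slack=0)
Line 5: ['were', 'open'] (min_width=9, slack=1)
Line 6: ['are', 'leaf'] (min_width=8, slack=2)

Answer: |walk    we|
|time water|
|bus  river|
|I happy so|
|were  open|
|are leaf  |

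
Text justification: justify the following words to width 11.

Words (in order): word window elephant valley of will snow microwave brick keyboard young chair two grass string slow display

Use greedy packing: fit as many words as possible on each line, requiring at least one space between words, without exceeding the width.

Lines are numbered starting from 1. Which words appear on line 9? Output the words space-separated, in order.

Answer: two grass

Derivation:
Line 1: ['word', 'window'] (min_width=11, slack=0)
Line 2: ['elephant'] (min_width=8, slack=3)
Line 3: ['valley', 'of'] (min_width=9, slack=2)
Line 4: ['will', 'snow'] (min_width=9, slack=2)
Line 5: ['microwave'] (min_width=9, slack=2)
Line 6: ['brick'] (min_width=5, slack=6)
Line 7: ['keyboard'] (min_width=8, slack=3)
Line 8: ['young', 'chair'] (min_width=11, slack=0)
Line 9: ['two', 'grass'] (min_width=9, slack=2)
Line 10: ['string', 'slow'] (min_width=11, slack=0)
Line 11: ['display'] (min_width=7, slack=4)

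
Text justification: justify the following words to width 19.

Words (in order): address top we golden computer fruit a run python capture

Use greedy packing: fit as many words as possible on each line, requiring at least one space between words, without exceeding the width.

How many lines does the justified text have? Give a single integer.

Answer: 4

Derivation:
Line 1: ['address', 'top', 'we'] (min_width=14, slack=5)
Line 2: ['golden', 'computer'] (min_width=15, slack=4)
Line 3: ['fruit', 'a', 'run', 'python'] (min_width=18, slack=1)
Line 4: ['capture'] (min_width=7, slack=12)
Total lines: 4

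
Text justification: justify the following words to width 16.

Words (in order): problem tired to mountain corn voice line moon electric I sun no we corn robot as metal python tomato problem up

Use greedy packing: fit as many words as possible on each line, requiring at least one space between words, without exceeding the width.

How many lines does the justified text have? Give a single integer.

Line 1: ['problem', 'tired', 'to'] (min_width=16, slack=0)
Line 2: ['mountain', 'corn'] (min_width=13, slack=3)
Line 3: ['voice', 'line', 'moon'] (min_width=15, slack=1)
Line 4: ['electric', 'I', 'sun'] (min_width=14, slack=2)
Line 5: ['no', 'we', 'corn', 'robot'] (min_width=16, slack=0)
Line 6: ['as', 'metal', 'python'] (min_width=15, slack=1)
Line 7: ['tomato', 'problem'] (min_width=14, slack=2)
Line 8: ['up'] (min_width=2, slack=14)
Total lines: 8

Answer: 8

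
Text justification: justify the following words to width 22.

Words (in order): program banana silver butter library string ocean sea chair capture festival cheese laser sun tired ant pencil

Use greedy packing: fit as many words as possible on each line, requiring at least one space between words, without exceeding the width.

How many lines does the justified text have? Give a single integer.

Line 1: ['program', 'banana', 'silver'] (min_width=21, slack=1)
Line 2: ['butter', 'library', 'string'] (min_width=21, slack=1)
Line 3: ['ocean', 'sea', 'chair'] (min_width=15, slack=7)
Line 4: ['capture', 'festival'] (min_width=16, slack=6)
Line 5: ['cheese', 'laser', 'sun', 'tired'] (min_width=22, slack=0)
Line 6: ['ant', 'pencil'] (min_width=10, slack=12)
Total lines: 6

Answer: 6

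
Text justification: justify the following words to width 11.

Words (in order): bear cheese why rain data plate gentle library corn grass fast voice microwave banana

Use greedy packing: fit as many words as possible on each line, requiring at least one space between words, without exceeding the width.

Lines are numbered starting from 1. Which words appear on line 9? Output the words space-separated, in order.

Answer: banana

Derivation:
Line 1: ['bear', 'cheese'] (min_width=11, slack=0)
Line 2: ['why', 'rain'] (min_width=8, slack=3)
Line 3: ['data', 'plate'] (min_width=10, slack=1)
Line 4: ['gentle'] (min_width=6, slack=5)
Line 5: ['library'] (min_width=7, slack=4)
Line 6: ['corn', 'grass'] (min_width=10, slack=1)
Line 7: ['fast', 'voice'] (min_width=10, slack=1)
Line 8: ['microwave'] (min_width=9, slack=2)
Line 9: ['banana'] (min_width=6, slack=5)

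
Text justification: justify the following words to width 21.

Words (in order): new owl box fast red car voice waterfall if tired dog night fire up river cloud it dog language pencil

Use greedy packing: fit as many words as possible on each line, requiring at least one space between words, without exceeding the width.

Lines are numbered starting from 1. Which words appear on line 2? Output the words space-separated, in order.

Answer: car voice waterfall

Derivation:
Line 1: ['new', 'owl', 'box', 'fast', 'red'] (min_width=20, slack=1)
Line 2: ['car', 'voice', 'waterfall'] (min_width=19, slack=2)
Line 3: ['if', 'tired', 'dog', 'night'] (min_width=18, slack=3)
Line 4: ['fire', 'up', 'river', 'cloud'] (min_width=19, slack=2)
Line 5: ['it', 'dog', 'language'] (min_width=15, slack=6)
Line 6: ['pencil'] (min_width=6, slack=15)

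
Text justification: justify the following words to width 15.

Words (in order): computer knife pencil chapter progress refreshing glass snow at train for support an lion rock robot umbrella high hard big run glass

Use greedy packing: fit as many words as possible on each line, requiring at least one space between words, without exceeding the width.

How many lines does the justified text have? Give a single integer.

Line 1: ['computer', 'knife'] (min_width=14, slack=1)
Line 2: ['pencil', 'chapter'] (min_width=14, slack=1)
Line 3: ['progress'] (min_width=8, slack=7)
Line 4: ['refreshing'] (min_width=10, slack=5)
Line 5: ['glass', 'snow', 'at'] (min_width=13, slack=2)
Line 6: ['train', 'for'] (min_width=9, slack=6)
Line 7: ['support', 'an', 'lion'] (min_width=15, slack=0)
Line 8: ['rock', 'robot'] (min_width=10, slack=5)
Line 9: ['umbrella', 'high'] (min_width=13, slack=2)
Line 10: ['hard', 'big', 'run'] (min_width=12, slack=3)
Line 11: ['glass'] (min_width=5, slack=10)
Total lines: 11

Answer: 11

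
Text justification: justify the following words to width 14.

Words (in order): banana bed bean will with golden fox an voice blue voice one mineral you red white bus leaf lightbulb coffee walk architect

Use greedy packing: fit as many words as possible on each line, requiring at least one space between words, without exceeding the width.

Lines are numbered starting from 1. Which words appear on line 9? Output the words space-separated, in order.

Answer: coffee walk

Derivation:
Line 1: ['banana', 'bed'] (min_width=10, slack=4)
Line 2: ['bean', 'will', 'with'] (min_width=14, slack=0)
Line 3: ['golden', 'fox', 'an'] (min_width=13, slack=1)
Line 4: ['voice', 'blue'] (min_width=10, slack=4)
Line 5: ['voice', 'one'] (min_width=9, slack=5)
Line 6: ['mineral', 'you'] (min_width=11, slack=3)
Line 7: ['red', 'white', 'bus'] (min_width=13, slack=1)
Line 8: ['leaf', 'lightbulb'] (min_width=14, slack=0)
Line 9: ['coffee', 'walk'] (min_width=11, slack=3)
Line 10: ['architect'] (min_width=9, slack=5)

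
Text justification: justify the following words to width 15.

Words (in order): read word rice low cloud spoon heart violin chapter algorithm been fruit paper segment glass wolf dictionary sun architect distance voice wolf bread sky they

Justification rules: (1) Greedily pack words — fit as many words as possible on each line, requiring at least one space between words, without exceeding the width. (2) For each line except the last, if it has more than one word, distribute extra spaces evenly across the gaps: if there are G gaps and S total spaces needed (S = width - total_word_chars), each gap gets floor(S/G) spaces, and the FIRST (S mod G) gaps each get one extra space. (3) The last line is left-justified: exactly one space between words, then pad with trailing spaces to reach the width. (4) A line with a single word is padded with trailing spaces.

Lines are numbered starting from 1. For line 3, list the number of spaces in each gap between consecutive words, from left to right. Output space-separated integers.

Line 1: ['read', 'word', 'rice'] (min_width=14, slack=1)
Line 2: ['low', 'cloud', 'spoon'] (min_width=15, slack=0)
Line 3: ['heart', 'violin'] (min_width=12, slack=3)
Line 4: ['chapter'] (min_width=7, slack=8)
Line 5: ['algorithm', 'been'] (min_width=14, slack=1)
Line 6: ['fruit', 'paper'] (min_width=11, slack=4)
Line 7: ['segment', 'glass'] (min_width=13, slack=2)
Line 8: ['wolf', 'dictionary'] (min_width=15, slack=0)
Line 9: ['sun', 'architect'] (min_width=13, slack=2)
Line 10: ['distance', 'voice'] (min_width=14, slack=1)
Line 11: ['wolf', 'bread', 'sky'] (min_width=14, slack=1)
Line 12: ['they'] (min_width=4, slack=11)

Answer: 4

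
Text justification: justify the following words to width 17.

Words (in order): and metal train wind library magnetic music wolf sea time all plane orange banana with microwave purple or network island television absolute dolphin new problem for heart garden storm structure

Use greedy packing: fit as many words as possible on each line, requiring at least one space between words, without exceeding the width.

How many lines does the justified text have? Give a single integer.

Answer: 13

Derivation:
Line 1: ['and', 'metal', 'train'] (min_width=15, slack=2)
Line 2: ['wind', 'library'] (min_width=12, slack=5)
Line 3: ['magnetic', 'music'] (min_width=14, slack=3)
Line 4: ['wolf', 'sea', 'time', 'all'] (min_width=17, slack=0)
Line 5: ['plane', 'orange'] (min_width=12, slack=5)
Line 6: ['banana', 'with'] (min_width=11, slack=6)
Line 7: ['microwave', 'purple'] (min_width=16, slack=1)
Line 8: ['or', 'network', 'island'] (min_width=17, slack=0)
Line 9: ['television'] (min_width=10, slack=7)
Line 10: ['absolute', 'dolphin'] (min_width=16, slack=1)
Line 11: ['new', 'problem', 'for'] (min_width=15, slack=2)
Line 12: ['heart', 'garden'] (min_width=12, slack=5)
Line 13: ['storm', 'structure'] (min_width=15, slack=2)
Total lines: 13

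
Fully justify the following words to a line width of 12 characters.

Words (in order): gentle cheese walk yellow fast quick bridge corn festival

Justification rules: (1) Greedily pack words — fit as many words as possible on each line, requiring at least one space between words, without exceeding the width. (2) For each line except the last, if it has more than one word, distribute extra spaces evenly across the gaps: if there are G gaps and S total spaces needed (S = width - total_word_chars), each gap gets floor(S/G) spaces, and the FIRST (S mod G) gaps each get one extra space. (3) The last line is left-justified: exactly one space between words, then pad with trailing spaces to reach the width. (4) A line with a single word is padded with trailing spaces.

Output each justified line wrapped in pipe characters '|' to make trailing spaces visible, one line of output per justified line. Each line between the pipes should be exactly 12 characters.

Answer: |gentle      |
|cheese  walk|
|yellow  fast|
|quick bridge|
|corn        |
|festival    |

Derivation:
Line 1: ['gentle'] (min_width=6, slack=6)
Line 2: ['cheese', 'walk'] (min_width=11, slack=1)
Line 3: ['yellow', 'fast'] (min_width=11, slack=1)
Line 4: ['quick', 'bridge'] (min_width=12, slack=0)
Line 5: ['corn'] (min_width=4, slack=8)
Line 6: ['festival'] (min_width=8, slack=4)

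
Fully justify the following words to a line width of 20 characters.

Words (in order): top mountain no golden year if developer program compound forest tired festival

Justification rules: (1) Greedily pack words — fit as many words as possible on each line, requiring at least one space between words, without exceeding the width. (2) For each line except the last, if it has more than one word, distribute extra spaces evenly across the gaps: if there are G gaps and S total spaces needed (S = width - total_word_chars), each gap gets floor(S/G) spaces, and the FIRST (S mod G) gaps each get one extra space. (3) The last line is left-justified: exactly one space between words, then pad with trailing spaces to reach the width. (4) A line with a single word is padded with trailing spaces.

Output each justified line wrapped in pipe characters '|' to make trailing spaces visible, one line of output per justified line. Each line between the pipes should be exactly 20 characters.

Answer: |top    mountain   no|
|golden    year    if|
|developer    program|
|compound      forest|
|tired festival      |

Derivation:
Line 1: ['top', 'mountain', 'no'] (min_width=15, slack=5)
Line 2: ['golden', 'year', 'if'] (min_width=14, slack=6)
Line 3: ['developer', 'program'] (min_width=17, slack=3)
Line 4: ['compound', 'forest'] (min_width=15, slack=5)
Line 5: ['tired', 'festival'] (min_width=14, slack=6)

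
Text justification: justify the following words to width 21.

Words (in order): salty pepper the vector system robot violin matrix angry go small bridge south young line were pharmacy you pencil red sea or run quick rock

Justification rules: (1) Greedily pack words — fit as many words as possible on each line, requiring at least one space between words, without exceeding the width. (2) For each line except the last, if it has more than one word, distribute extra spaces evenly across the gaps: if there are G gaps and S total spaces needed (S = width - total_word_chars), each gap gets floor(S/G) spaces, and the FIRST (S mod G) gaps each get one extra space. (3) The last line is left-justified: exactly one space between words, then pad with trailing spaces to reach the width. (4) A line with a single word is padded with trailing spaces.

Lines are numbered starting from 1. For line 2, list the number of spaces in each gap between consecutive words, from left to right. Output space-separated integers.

Answer: 2 2

Derivation:
Line 1: ['salty', 'pepper', 'the'] (min_width=16, slack=5)
Line 2: ['vector', 'system', 'robot'] (min_width=19, slack=2)
Line 3: ['violin', 'matrix', 'angry'] (min_width=19, slack=2)
Line 4: ['go', 'small', 'bridge', 'south'] (min_width=21, slack=0)
Line 5: ['young', 'line', 'were'] (min_width=15, slack=6)
Line 6: ['pharmacy', 'you', 'pencil'] (min_width=19, slack=2)
Line 7: ['red', 'sea', 'or', 'run', 'quick'] (min_width=20, slack=1)
Line 8: ['rock'] (min_width=4, slack=17)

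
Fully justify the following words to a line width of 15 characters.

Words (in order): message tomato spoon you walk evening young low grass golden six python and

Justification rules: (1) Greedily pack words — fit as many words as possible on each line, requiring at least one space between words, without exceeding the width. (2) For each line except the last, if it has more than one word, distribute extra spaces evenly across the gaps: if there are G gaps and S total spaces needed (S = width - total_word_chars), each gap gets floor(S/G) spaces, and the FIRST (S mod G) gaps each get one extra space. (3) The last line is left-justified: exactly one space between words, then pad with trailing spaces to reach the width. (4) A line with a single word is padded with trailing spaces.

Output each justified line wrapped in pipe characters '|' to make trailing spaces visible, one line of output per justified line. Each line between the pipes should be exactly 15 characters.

Answer: |message  tomato|
|spoon  you walk|
|evening   young|
|low       grass|
|golden      six|
|python and     |

Derivation:
Line 1: ['message', 'tomato'] (min_width=14, slack=1)
Line 2: ['spoon', 'you', 'walk'] (min_width=14, slack=1)
Line 3: ['evening', 'young'] (min_width=13, slack=2)
Line 4: ['low', 'grass'] (min_width=9, slack=6)
Line 5: ['golden', 'six'] (min_width=10, slack=5)
Line 6: ['python', 'and'] (min_width=10, slack=5)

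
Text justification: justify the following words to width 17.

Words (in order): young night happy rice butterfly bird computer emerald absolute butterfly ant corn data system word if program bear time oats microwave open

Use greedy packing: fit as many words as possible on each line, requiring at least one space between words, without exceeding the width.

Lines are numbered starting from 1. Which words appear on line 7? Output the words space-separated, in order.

Answer: word if program

Derivation:
Line 1: ['young', 'night', 'happy'] (min_width=17, slack=0)
Line 2: ['rice', 'butterfly'] (min_width=14, slack=3)
Line 3: ['bird', 'computer'] (min_width=13, slack=4)
Line 4: ['emerald', 'absolute'] (min_width=16, slack=1)
Line 5: ['butterfly', 'ant'] (min_width=13, slack=4)
Line 6: ['corn', 'data', 'system'] (min_width=16, slack=1)
Line 7: ['word', 'if', 'program'] (min_width=15, slack=2)
Line 8: ['bear', 'time', 'oats'] (min_width=14, slack=3)
Line 9: ['microwave', 'open'] (min_width=14, slack=3)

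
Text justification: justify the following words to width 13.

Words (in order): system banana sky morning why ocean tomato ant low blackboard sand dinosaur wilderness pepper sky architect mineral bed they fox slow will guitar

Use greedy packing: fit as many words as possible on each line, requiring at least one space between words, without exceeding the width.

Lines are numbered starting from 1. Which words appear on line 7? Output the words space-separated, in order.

Answer: sand dinosaur

Derivation:
Line 1: ['system', 'banana'] (min_width=13, slack=0)
Line 2: ['sky', 'morning'] (min_width=11, slack=2)
Line 3: ['why', 'ocean'] (min_width=9, slack=4)
Line 4: ['tomato', 'ant'] (min_width=10, slack=3)
Line 5: ['low'] (min_width=3, slack=10)
Line 6: ['blackboard'] (min_width=10, slack=3)
Line 7: ['sand', 'dinosaur'] (min_width=13, slack=0)
Line 8: ['wilderness'] (min_width=10, slack=3)
Line 9: ['pepper', 'sky'] (min_width=10, slack=3)
Line 10: ['architect'] (min_width=9, slack=4)
Line 11: ['mineral', 'bed'] (min_width=11, slack=2)
Line 12: ['they', 'fox', 'slow'] (min_width=13, slack=0)
Line 13: ['will', 'guitar'] (min_width=11, slack=2)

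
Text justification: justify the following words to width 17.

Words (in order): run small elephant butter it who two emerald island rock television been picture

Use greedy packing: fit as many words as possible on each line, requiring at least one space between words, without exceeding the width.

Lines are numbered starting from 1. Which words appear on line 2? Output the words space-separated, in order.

Answer: elephant butter

Derivation:
Line 1: ['run', 'small'] (min_width=9, slack=8)
Line 2: ['elephant', 'butter'] (min_width=15, slack=2)
Line 3: ['it', 'who', 'two'] (min_width=10, slack=7)
Line 4: ['emerald', 'island'] (min_width=14, slack=3)
Line 5: ['rock', 'television'] (min_width=15, slack=2)
Line 6: ['been', 'picture'] (min_width=12, slack=5)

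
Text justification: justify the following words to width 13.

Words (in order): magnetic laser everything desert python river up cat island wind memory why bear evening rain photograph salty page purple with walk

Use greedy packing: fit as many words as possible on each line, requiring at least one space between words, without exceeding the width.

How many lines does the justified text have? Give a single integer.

Answer: 13

Derivation:
Line 1: ['magnetic'] (min_width=8, slack=5)
Line 2: ['laser'] (min_width=5, slack=8)
Line 3: ['everything'] (min_width=10, slack=3)
Line 4: ['desert', 'python'] (min_width=13, slack=0)
Line 5: ['river', 'up', 'cat'] (min_width=12, slack=1)
Line 6: ['island', 'wind'] (min_width=11, slack=2)
Line 7: ['memory', 'why'] (min_width=10, slack=3)
Line 8: ['bear', 'evening'] (min_width=12, slack=1)
Line 9: ['rain'] (min_width=4, slack=9)
Line 10: ['photograph'] (min_width=10, slack=3)
Line 11: ['salty', 'page'] (min_width=10, slack=3)
Line 12: ['purple', 'with'] (min_width=11, slack=2)
Line 13: ['walk'] (min_width=4, slack=9)
Total lines: 13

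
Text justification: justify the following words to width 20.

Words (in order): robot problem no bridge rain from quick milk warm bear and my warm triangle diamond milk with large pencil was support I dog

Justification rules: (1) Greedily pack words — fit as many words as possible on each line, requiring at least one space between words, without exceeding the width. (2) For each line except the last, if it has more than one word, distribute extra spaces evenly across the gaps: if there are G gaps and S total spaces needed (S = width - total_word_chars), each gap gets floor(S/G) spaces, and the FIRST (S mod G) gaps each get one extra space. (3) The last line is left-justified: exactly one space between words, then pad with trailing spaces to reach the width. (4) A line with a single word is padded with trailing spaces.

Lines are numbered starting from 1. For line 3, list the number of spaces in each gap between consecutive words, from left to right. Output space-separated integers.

Answer: 1 1 1

Derivation:
Line 1: ['robot', 'problem', 'no'] (min_width=16, slack=4)
Line 2: ['bridge', 'rain', 'from'] (min_width=16, slack=4)
Line 3: ['quick', 'milk', 'warm', 'bear'] (min_width=20, slack=0)
Line 4: ['and', 'my', 'warm', 'triangle'] (min_width=20, slack=0)
Line 5: ['diamond', 'milk', 'with'] (min_width=17, slack=3)
Line 6: ['large', 'pencil', 'was'] (min_width=16, slack=4)
Line 7: ['support', 'I', 'dog'] (min_width=13, slack=7)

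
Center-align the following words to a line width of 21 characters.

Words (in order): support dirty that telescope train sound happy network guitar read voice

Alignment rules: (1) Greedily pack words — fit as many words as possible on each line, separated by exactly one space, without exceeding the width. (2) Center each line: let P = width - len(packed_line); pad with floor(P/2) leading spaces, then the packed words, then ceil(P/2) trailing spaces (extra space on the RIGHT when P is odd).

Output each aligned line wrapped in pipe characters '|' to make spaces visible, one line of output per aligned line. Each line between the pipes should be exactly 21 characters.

Line 1: ['support', 'dirty', 'that'] (min_width=18, slack=3)
Line 2: ['telescope', 'train', 'sound'] (min_width=21, slack=0)
Line 3: ['happy', 'network', 'guitar'] (min_width=20, slack=1)
Line 4: ['read', 'voice'] (min_width=10, slack=11)

Answer: | support dirty that  |
|telescope train sound|
|happy network guitar |
|     read voice      |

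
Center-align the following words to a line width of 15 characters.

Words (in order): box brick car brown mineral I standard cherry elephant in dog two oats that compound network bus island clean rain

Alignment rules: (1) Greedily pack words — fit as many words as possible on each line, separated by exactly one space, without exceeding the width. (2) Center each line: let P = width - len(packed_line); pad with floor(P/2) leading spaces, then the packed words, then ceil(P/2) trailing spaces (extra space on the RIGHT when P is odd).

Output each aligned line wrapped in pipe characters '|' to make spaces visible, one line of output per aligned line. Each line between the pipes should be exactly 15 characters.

Answer: | box brick car |
|brown mineral I|
|standard cherry|
|elephant in dog|
| two oats that |
|   compound    |
|  network bus  |
| island clean  |
|     rain      |

Derivation:
Line 1: ['box', 'brick', 'car'] (min_width=13, slack=2)
Line 2: ['brown', 'mineral', 'I'] (min_width=15, slack=0)
Line 3: ['standard', 'cherry'] (min_width=15, slack=0)
Line 4: ['elephant', 'in', 'dog'] (min_width=15, slack=0)
Line 5: ['two', 'oats', 'that'] (min_width=13, slack=2)
Line 6: ['compound'] (min_width=8, slack=7)
Line 7: ['network', 'bus'] (min_width=11, slack=4)
Line 8: ['island', 'clean'] (min_width=12, slack=3)
Line 9: ['rain'] (min_width=4, slack=11)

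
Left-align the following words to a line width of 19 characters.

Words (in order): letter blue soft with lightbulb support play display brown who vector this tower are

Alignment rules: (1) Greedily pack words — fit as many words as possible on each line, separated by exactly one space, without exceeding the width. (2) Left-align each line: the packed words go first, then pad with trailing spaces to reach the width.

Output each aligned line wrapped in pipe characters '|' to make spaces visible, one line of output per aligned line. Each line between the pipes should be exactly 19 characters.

Answer: |letter blue soft   |
|with lightbulb     |
|support play       |
|display brown who  |
|vector this tower  |
|are                |

Derivation:
Line 1: ['letter', 'blue', 'soft'] (min_width=16, slack=3)
Line 2: ['with', 'lightbulb'] (min_width=14, slack=5)
Line 3: ['support', 'play'] (min_width=12, slack=7)
Line 4: ['display', 'brown', 'who'] (min_width=17, slack=2)
Line 5: ['vector', 'this', 'tower'] (min_width=17, slack=2)
Line 6: ['are'] (min_width=3, slack=16)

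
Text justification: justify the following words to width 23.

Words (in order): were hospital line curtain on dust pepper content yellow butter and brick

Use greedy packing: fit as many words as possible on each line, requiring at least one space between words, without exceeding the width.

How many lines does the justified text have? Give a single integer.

Answer: 4

Derivation:
Line 1: ['were', 'hospital', 'line'] (min_width=18, slack=5)
Line 2: ['curtain', 'on', 'dust', 'pepper'] (min_width=22, slack=1)
Line 3: ['content', 'yellow', 'butter'] (min_width=21, slack=2)
Line 4: ['and', 'brick'] (min_width=9, slack=14)
Total lines: 4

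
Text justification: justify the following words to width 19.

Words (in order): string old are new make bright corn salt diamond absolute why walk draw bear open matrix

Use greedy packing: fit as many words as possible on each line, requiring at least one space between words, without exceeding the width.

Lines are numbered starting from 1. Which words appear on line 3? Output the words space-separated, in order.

Line 1: ['string', 'old', 'are', 'new'] (min_width=18, slack=1)
Line 2: ['make', 'bright', 'corn'] (min_width=16, slack=3)
Line 3: ['salt', 'diamond'] (min_width=12, slack=7)
Line 4: ['absolute', 'why', 'walk'] (min_width=17, slack=2)
Line 5: ['draw', 'bear', 'open'] (min_width=14, slack=5)
Line 6: ['matrix'] (min_width=6, slack=13)

Answer: salt diamond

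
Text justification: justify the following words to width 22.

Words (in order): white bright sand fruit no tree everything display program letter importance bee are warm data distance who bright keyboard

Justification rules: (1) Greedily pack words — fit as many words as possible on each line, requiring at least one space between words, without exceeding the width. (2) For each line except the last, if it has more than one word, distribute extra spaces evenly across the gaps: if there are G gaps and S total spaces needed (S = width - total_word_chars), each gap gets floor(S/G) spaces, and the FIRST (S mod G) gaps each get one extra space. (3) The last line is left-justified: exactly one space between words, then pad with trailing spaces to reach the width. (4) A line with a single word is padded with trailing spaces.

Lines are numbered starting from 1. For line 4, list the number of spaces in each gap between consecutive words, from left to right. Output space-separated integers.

Line 1: ['white', 'bright', 'sand'] (min_width=17, slack=5)
Line 2: ['fruit', 'no', 'tree'] (min_width=13, slack=9)
Line 3: ['everything', 'display'] (min_width=18, slack=4)
Line 4: ['program', 'letter'] (min_width=14, slack=8)
Line 5: ['importance', 'bee', 'are'] (min_width=18, slack=4)
Line 6: ['warm', 'data', 'distance', 'who'] (min_width=22, slack=0)
Line 7: ['bright', 'keyboard'] (min_width=15, slack=7)

Answer: 9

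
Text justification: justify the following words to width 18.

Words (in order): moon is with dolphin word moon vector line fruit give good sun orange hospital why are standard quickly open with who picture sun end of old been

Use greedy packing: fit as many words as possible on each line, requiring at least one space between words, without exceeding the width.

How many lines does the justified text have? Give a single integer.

Line 1: ['moon', 'is', 'with'] (min_width=12, slack=6)
Line 2: ['dolphin', 'word', 'moon'] (min_width=17, slack=1)
Line 3: ['vector', 'line', 'fruit'] (min_width=17, slack=1)
Line 4: ['give', 'good', 'sun'] (min_width=13, slack=5)
Line 5: ['orange', 'hospital'] (min_width=15, slack=3)
Line 6: ['why', 'are', 'standard'] (min_width=16, slack=2)
Line 7: ['quickly', 'open', 'with'] (min_width=17, slack=1)
Line 8: ['who', 'picture', 'sun'] (min_width=15, slack=3)
Line 9: ['end', 'of', 'old', 'been'] (min_width=15, slack=3)
Total lines: 9

Answer: 9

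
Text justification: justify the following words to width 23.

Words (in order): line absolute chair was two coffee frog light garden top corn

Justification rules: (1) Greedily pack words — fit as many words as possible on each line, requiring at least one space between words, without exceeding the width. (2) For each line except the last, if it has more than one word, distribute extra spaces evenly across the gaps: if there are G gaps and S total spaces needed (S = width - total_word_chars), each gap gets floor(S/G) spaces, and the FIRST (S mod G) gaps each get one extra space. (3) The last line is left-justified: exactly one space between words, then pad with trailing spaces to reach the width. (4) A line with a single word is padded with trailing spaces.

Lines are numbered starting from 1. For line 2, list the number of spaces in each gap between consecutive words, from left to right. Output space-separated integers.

Answer: 2 2 1

Derivation:
Line 1: ['line', 'absolute', 'chair', 'was'] (min_width=23, slack=0)
Line 2: ['two', 'coffee', 'frog', 'light'] (min_width=21, slack=2)
Line 3: ['garden', 'top', 'corn'] (min_width=15, slack=8)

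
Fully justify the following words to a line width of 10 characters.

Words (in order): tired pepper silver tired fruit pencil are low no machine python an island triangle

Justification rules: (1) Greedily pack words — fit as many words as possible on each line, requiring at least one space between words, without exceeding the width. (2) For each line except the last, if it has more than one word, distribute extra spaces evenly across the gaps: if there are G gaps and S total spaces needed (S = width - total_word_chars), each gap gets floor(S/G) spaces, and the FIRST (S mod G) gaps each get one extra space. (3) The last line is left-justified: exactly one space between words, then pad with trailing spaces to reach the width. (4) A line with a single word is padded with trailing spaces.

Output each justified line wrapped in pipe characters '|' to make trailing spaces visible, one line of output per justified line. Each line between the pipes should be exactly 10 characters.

Answer: |tired     |
|pepper    |
|silver    |
|tired     |
|fruit     |
|pencil are|
|low     no|
|machine   |
|python  an|
|island    |
|triangle  |

Derivation:
Line 1: ['tired'] (min_width=5, slack=5)
Line 2: ['pepper'] (min_width=6, slack=4)
Line 3: ['silver'] (min_width=6, slack=4)
Line 4: ['tired'] (min_width=5, slack=5)
Line 5: ['fruit'] (min_width=5, slack=5)
Line 6: ['pencil', 'are'] (min_width=10, slack=0)
Line 7: ['low', 'no'] (min_width=6, slack=4)
Line 8: ['machine'] (min_width=7, slack=3)
Line 9: ['python', 'an'] (min_width=9, slack=1)
Line 10: ['island'] (min_width=6, slack=4)
Line 11: ['triangle'] (min_width=8, slack=2)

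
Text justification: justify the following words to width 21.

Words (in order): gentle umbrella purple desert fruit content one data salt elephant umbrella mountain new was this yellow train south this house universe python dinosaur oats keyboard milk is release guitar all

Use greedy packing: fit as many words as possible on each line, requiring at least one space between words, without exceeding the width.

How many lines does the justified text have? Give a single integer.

Answer: 10

Derivation:
Line 1: ['gentle', 'umbrella'] (min_width=15, slack=6)
Line 2: ['purple', 'desert', 'fruit'] (min_width=19, slack=2)
Line 3: ['content', 'one', 'data', 'salt'] (min_width=21, slack=0)
Line 4: ['elephant', 'umbrella'] (min_width=17, slack=4)
Line 5: ['mountain', 'new', 'was', 'this'] (min_width=21, slack=0)
Line 6: ['yellow', 'train', 'south'] (min_width=18, slack=3)
Line 7: ['this', 'house', 'universe'] (min_width=19, slack=2)
Line 8: ['python', 'dinosaur', 'oats'] (min_width=20, slack=1)
Line 9: ['keyboard', 'milk', 'is'] (min_width=16, slack=5)
Line 10: ['release', 'guitar', 'all'] (min_width=18, slack=3)
Total lines: 10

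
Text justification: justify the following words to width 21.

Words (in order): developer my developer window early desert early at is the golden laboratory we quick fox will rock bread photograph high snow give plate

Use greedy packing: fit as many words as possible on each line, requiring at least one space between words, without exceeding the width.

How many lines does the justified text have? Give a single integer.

Answer: 8

Derivation:
Line 1: ['developer', 'my'] (min_width=12, slack=9)
Line 2: ['developer', 'window'] (min_width=16, slack=5)
Line 3: ['early', 'desert', 'early', 'at'] (min_width=21, slack=0)
Line 4: ['is', 'the', 'golden'] (min_width=13, slack=8)
Line 5: ['laboratory', 'we', 'quick'] (min_width=19, slack=2)
Line 6: ['fox', 'will', 'rock', 'bread'] (min_width=19, slack=2)
Line 7: ['photograph', 'high', 'snow'] (min_width=20, slack=1)
Line 8: ['give', 'plate'] (min_width=10, slack=11)
Total lines: 8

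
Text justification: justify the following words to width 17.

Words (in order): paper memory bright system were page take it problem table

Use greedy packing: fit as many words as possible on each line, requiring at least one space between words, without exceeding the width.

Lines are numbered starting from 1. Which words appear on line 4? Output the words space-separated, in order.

Answer: problem table

Derivation:
Line 1: ['paper', 'memory'] (min_width=12, slack=5)
Line 2: ['bright', 'system'] (min_width=13, slack=4)
Line 3: ['were', 'page', 'take', 'it'] (min_width=17, slack=0)
Line 4: ['problem', 'table'] (min_width=13, slack=4)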